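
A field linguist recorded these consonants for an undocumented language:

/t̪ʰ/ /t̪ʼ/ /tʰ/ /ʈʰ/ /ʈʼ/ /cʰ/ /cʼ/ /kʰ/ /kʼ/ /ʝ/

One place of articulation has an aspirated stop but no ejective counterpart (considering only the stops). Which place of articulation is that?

alveolar

place of articulation  aspirated  ejective
dental            t̪ʰ       t̪ʼ     
alveolar          tʰ        —       
retroflex         ʈʰ        ʈʼ      
palatal           cʰ        cʼ      
velar             kʰ        kʼ      
Every place of articulation has an ejective member except alveolar, where /tʼ/ would be expected.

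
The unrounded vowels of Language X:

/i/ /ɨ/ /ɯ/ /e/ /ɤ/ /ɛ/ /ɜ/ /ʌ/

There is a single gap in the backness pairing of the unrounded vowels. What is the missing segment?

height            front     central   back    
high              i         ɨ         ɯ       
high-mid          e         —         ɤ       
low-mid           ɛ         ɜ         ʌ       
The high-mid row has no central member, so the gap is the high-mid central unrounded vowel /ɘ/.

/ɘ/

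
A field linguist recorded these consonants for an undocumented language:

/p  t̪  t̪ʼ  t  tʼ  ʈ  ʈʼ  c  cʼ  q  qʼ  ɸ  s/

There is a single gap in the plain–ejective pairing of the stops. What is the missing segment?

Plain: /p/ (bilabial), /t̪/ (dental), /t/ (alveolar), /ʈ/ (retroflex), /c/ (palatal), /q/ (uvular).
Ejective: /t̪ʼ/ (dental), /tʼ/ (alveolar), /ʈʼ/ (retroflex), /cʼ/ (palatal), /qʼ/ (uvular).
The bilabial row has no ejective member, so the gap is the ejective bilabial stop /pʼ/.

/pʼ/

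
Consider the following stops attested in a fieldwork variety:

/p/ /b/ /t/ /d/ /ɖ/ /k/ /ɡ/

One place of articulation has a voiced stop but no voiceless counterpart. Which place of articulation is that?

bilabial: voiceless /p/, voiced /b/.
alveolar: voiceless /t/, voiced /d/.
retroflex: voiceless —, voiced /ɖ/.
velar: voiceless /k/, voiced /ɡ/.
Every place of articulation has a voiceless member except retroflex, where /ʈ/ would be expected.

retroflex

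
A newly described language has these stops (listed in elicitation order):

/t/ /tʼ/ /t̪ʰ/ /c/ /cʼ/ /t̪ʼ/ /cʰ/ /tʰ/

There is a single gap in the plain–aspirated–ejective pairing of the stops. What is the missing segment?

/t̪/

Plain: /t/ (alveolar), /c/ (palatal).
Aspirated: /t̪ʰ/ (dental), /tʰ/ (alveolar), /cʰ/ (palatal).
Ejective: /t̪ʼ/ (dental), /tʼ/ (alveolar), /cʼ/ (palatal).
The dental row has no plain member, so the gap is the plain dental stop /t̪/.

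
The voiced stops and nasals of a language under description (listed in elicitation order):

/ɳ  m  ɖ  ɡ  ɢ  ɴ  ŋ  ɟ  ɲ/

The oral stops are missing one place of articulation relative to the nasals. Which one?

bilabial

Oral stop: /ɖ/ (retroflex), /ɟ/ (palatal), /ɡ/ (velar), /ɢ/ (uvular).
Nasal: /m/ (bilabial), /ɳ/ (retroflex), /ɲ/ (palatal), /ŋ/ (velar), /ɴ/ (uvular).
Every place of articulation has an oral stop member except bilabial, where /b/ would be expected.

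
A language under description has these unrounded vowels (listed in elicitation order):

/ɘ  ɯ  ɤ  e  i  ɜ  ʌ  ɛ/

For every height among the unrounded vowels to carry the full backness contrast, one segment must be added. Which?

/ɨ/

height            front     central   back    
high              i         —         ɯ       
high-mid          e         ɘ         ɤ       
low-mid           ɛ         ɜ         ʌ       
The high row has no central member, so the gap is the high central unrounded vowel /ɨ/.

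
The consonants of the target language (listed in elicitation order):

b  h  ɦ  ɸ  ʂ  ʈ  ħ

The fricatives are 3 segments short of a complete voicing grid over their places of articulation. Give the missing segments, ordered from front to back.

place of articulation  voiceless  voiced  
bilabial          ɸ         —       
retroflex         ʂ         —       
pharyngeal        ħ         —       
glottal           h         ɦ       
Gaps, from front to back: bilabial lacks voiced (/β/); retroflex lacks voiced (/ʐ/); pharyngeal lacks voiced (/ʕ/).

/β/, /ʐ/, /ʕ/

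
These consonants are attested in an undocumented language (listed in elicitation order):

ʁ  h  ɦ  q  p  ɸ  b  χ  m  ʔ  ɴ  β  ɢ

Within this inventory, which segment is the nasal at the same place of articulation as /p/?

/m/

/p/ is a voiceless bilabial stop.
The nasal at the same place is a bilabial nasal — in this inventory, /m/.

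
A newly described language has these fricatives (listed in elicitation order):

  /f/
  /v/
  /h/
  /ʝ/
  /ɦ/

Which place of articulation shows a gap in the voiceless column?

palatal

place of articulation  voiceless  voiced  
labiodental       f         v       
palatal           —         ʝ       
glottal           h         ɦ       
Every place of articulation has a voiceless member except palatal, where /ç/ would be expected.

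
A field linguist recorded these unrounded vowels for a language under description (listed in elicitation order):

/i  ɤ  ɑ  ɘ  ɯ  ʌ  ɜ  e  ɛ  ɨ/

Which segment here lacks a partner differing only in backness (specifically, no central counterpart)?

High: /i/ ~ /ɨ/ ~ /ɯ/
High-mid: /e/ ~ /ɘ/ ~ /ɤ/
Low-mid: /ɛ/ ~ /ɜ/ ~ /ʌ/
Low: only /ɑ/ (back); no central partner.
So /ɑ/ is the unpaired segment.

/ɑ/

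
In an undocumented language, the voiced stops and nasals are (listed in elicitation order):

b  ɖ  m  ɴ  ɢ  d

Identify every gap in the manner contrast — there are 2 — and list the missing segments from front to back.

place of articulation  oral stop  nasal   
bilabial          b         m       
alveolar          d         —       
retroflex         ɖ         —       
uvular            ɢ         ɴ       
Gaps, from front to back: alveolar lacks nasal (/n/); retroflex lacks nasal (/ɳ/).

/n/, /ɳ/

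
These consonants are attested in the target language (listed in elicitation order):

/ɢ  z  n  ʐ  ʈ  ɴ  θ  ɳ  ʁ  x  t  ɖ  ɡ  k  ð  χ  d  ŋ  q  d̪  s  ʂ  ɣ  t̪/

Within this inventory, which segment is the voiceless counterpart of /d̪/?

/t̪/

/d̪/ is a voiced dental stop.
The voiceless counterpart is a voiceless dental stop — in this inventory, /t̪/.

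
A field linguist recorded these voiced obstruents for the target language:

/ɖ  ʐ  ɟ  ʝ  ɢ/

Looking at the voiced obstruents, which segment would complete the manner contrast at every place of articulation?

/ʁ/

Stop: /ɖ/ (retroflex), /ɟ/ (palatal), /ɢ/ (uvular).
Fricative: /ʐ/ (retroflex), /ʝ/ (palatal).
The uvular row has no fricative member, so the gap is the uvular fricative /ʁ/.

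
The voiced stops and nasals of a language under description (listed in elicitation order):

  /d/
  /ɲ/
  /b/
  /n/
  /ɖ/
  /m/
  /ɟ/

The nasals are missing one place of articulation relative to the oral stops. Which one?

bilabial: oral stop /b/, nasal /m/.
alveolar: oral stop /d/, nasal /n/.
retroflex: oral stop /ɖ/, nasal —.
palatal: oral stop /ɟ/, nasal /ɲ/.
Every place of articulation has a nasal member except retroflex, where /ɳ/ would be expected.

retroflex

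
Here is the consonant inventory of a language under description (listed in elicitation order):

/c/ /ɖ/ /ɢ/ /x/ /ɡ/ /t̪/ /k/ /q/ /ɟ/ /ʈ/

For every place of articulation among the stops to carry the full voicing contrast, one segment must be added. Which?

Voiceless: /t̪/ (dental), /ʈ/ (retroflex), /c/ (palatal), /k/ (velar), /q/ (uvular).
Voiced: /ɖ/ (retroflex), /ɟ/ (palatal), /ɡ/ (velar), /ɢ/ (uvular).
The dental row has no voiced member, so the gap is the voiced dental stop /d̪/.

/d̪/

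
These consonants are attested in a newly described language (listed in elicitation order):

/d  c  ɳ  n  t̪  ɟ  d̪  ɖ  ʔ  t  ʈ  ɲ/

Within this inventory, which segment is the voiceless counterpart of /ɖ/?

/ɖ/ is a voiced retroflex stop.
The voiceless counterpart is a voiceless retroflex stop — in this inventory, /ʈ/.

/ʈ/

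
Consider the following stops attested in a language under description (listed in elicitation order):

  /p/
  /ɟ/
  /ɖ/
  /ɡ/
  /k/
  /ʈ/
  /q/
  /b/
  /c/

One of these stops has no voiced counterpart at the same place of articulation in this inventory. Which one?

Bilabial: /p/ ~ /b/
Retroflex: /ʈ/ ~ /ɖ/
Palatal: /c/ ~ /ɟ/
Velar: /k/ ~ /ɡ/
Uvular: only /q/ (voiceless); no voiced partner.
So /q/ is the unpaired segment.

/q/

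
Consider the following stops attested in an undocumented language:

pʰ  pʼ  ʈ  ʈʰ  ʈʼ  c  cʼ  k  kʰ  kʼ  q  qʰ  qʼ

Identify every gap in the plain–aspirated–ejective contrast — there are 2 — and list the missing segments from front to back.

/p/, /cʰ/

bilabial: plain —, aspirated /pʰ/, ejective /pʼ/.
retroflex: plain /ʈ/, aspirated /ʈʰ/, ejective /ʈʼ/.
palatal: plain /c/, aspirated —, ejective /cʼ/.
velar: plain /k/, aspirated /kʰ/, ejective /kʼ/.
uvular: plain /q/, aspirated /qʰ/, ejective /qʼ/.
Gaps, from front to back: bilabial lacks plain (/p/); palatal lacks aspirated (/cʰ/).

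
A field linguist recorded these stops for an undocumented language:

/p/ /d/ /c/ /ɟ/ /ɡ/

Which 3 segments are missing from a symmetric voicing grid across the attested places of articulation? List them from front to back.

/b/, /t/, /k/

bilabial: voiceless /p/, voiced —.
alveolar: voiceless —, voiced /d/.
palatal: voiceless /c/, voiced /ɟ/.
velar: voiceless —, voiced /ɡ/.
Gaps, from front to back: bilabial lacks voiced (/b/); alveolar lacks voiceless (/t/); velar lacks voiceless (/k/).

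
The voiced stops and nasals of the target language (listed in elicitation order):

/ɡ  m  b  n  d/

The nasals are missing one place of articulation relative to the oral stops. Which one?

velar

place of articulation  oral stop  nasal   
bilabial          b         m       
alveolar          d         n       
velar             ɡ         —       
Every place of articulation has a nasal member except velar, where /ŋ/ would be expected.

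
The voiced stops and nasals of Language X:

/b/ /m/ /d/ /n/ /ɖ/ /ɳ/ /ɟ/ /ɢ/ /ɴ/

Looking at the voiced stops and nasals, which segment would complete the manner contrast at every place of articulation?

/ɲ/

bilabial: oral stop /b/, nasal /m/.
alveolar: oral stop /d/, nasal /n/.
retroflex: oral stop /ɖ/, nasal /ɳ/.
palatal: oral stop /ɟ/, nasal —.
uvular: oral stop /ɢ/, nasal /ɴ/.
The palatal row has no nasal member, so the gap is the palatal nasal /ɲ/.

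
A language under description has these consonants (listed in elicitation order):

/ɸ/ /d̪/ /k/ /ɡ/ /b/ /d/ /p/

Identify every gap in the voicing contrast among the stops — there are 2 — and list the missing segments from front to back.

Voiceless: /p/ (bilabial), /k/ (velar).
Voiced: /b/ (bilabial), /d̪/ (dental), /d/ (alveolar), /ɡ/ (velar).
Gaps, from front to back: dental lacks voiceless (/t̪/); alveolar lacks voiceless (/t/).

/t̪/, /t/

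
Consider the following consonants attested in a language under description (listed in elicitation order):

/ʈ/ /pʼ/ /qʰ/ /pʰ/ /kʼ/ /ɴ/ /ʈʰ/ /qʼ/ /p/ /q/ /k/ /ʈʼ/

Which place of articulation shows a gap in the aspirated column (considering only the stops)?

bilabial: plain /p/, aspirated /pʰ/, ejective /pʼ/.
retroflex: plain /ʈ/, aspirated /ʈʰ/, ejective /ʈʼ/.
velar: plain /k/, aspirated —, ejective /kʼ/.
uvular: plain /q/, aspirated /qʰ/, ejective /qʼ/.
Every place of articulation has an aspirated member except velar, where /kʰ/ would be expected.

velar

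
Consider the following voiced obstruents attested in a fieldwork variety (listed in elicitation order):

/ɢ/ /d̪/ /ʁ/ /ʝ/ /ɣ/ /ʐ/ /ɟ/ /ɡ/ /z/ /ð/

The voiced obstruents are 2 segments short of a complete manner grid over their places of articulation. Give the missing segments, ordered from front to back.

/d/, /ɖ/

Stop: /d̪/ (dental), /ɟ/ (palatal), /ɡ/ (velar), /ɢ/ (uvular).
Fricative: /ð/ (dental), /z/ (alveolar), /ʐ/ (retroflex), /ʝ/ (palatal), /ɣ/ (velar), /ʁ/ (uvular).
Gaps, from front to back: alveolar lacks stop (/d/); retroflex lacks stop (/ɖ/).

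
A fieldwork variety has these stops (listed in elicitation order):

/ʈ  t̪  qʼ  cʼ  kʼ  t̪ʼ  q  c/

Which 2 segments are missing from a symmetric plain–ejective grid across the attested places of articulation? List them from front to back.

/ʈʼ/, /k/

Plain: /t̪/ (dental), /ʈ/ (retroflex), /c/ (palatal), /q/ (uvular).
Ejective: /t̪ʼ/ (dental), /cʼ/ (palatal), /kʼ/ (velar), /qʼ/ (uvular).
Gaps, from front to back: retroflex lacks ejective (/ʈʼ/); velar lacks plain (/k/).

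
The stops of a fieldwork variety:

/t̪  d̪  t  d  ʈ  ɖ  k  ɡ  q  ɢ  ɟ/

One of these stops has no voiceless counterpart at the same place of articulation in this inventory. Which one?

/ɟ/

Dental: /t̪/ ~ /d̪/
Alveolar: /t/ ~ /d/
Retroflex: /ʈ/ ~ /ɖ/
Velar: /k/ ~ /ɡ/
Uvular: /q/ ~ /ɢ/
Palatal: only /ɟ/ (voiced); no voiceless partner.
So /ɟ/ is the unpaired segment.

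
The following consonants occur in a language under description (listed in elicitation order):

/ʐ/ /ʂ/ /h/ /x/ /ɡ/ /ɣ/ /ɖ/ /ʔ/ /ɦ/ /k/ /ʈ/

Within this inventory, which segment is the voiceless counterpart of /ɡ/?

/k/

/ɡ/ is a voiced velar stop.
The voiceless counterpart is a voiceless velar stop — in this inventory, /k/.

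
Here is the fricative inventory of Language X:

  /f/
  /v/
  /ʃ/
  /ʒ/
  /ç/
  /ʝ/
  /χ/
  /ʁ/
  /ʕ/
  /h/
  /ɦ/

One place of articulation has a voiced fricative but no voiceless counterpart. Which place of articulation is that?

pharyngeal

labiodental: voiceless /f/, voiced /v/.
postalveolar: voiceless /ʃ/, voiced /ʒ/.
palatal: voiceless /ç/, voiced /ʝ/.
uvular: voiceless /χ/, voiced /ʁ/.
pharyngeal: voiceless —, voiced /ʕ/.
glottal: voiceless /h/, voiced /ɦ/.
Every place of articulation has a voiceless member except pharyngeal, where /ħ/ would be expected.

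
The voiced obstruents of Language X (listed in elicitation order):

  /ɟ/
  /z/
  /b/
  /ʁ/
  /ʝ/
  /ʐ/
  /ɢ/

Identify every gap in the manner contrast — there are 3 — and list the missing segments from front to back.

/β/, /d/, /ɖ/

bilabial: stop /b/, fricative —.
alveolar: stop —, fricative /z/.
retroflex: stop —, fricative /ʐ/.
palatal: stop /ɟ/, fricative /ʝ/.
uvular: stop /ɢ/, fricative /ʁ/.
Gaps, from front to back: bilabial lacks fricative (/β/); alveolar lacks stop (/d/); retroflex lacks stop (/ɖ/).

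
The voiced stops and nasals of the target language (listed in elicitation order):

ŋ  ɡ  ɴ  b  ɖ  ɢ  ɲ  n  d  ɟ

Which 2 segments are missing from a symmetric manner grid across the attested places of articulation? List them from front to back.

/m/, /ɳ/

Oral stop: /b/ (bilabial), /d/ (alveolar), /ɖ/ (retroflex), /ɟ/ (palatal), /ɡ/ (velar), /ɢ/ (uvular).
Nasal: /n/ (alveolar), /ɲ/ (palatal), /ŋ/ (velar), /ɴ/ (uvular).
Gaps, from front to back: bilabial lacks nasal (/m/); retroflex lacks nasal (/ɳ/).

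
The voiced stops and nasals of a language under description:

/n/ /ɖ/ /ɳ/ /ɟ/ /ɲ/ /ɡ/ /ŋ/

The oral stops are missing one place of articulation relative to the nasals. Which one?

alveolar

alveolar: oral stop —, nasal /n/.
retroflex: oral stop /ɖ/, nasal /ɳ/.
palatal: oral stop /ɟ/, nasal /ɲ/.
velar: oral stop /ɡ/, nasal /ŋ/.
Every place of articulation has an oral stop member except alveolar, where /d/ would be expected.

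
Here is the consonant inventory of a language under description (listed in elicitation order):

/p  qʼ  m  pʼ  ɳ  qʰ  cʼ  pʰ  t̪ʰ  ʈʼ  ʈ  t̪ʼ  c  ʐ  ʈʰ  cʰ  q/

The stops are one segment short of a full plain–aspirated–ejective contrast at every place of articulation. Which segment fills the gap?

/t̪/

Plain: /p/ (bilabial), /ʈ/ (retroflex), /c/ (palatal), /q/ (uvular).
Aspirated: /pʰ/ (bilabial), /t̪ʰ/ (dental), /ʈʰ/ (retroflex), /cʰ/ (palatal), /qʰ/ (uvular).
Ejective: /pʼ/ (bilabial), /t̪ʼ/ (dental), /ʈʼ/ (retroflex), /cʼ/ (palatal), /qʼ/ (uvular).
The dental row has no plain member, so the gap is the plain dental stop /t̪/.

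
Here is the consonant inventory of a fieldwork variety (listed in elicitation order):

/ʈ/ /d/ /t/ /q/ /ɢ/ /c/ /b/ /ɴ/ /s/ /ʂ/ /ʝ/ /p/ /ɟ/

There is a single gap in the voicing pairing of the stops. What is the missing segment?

Voiceless: /p/ (bilabial), /t/ (alveolar), /ʈ/ (retroflex), /c/ (palatal), /q/ (uvular).
Voiced: /b/ (bilabial), /d/ (alveolar), /ɟ/ (palatal), /ɢ/ (uvular).
The retroflex row has no voiced member, so the gap is the voiced retroflex stop /ɖ/.

/ɖ/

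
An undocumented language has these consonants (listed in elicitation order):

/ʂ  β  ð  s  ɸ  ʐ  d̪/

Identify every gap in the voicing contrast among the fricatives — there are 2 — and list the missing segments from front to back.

/θ/, /z/

place of articulation  voiceless  voiced  
bilabial          ɸ         β       
dental            —         ð       
alveolar          s         —       
retroflex         ʂ         ʐ       
Gaps, from front to back: dental lacks voiceless (/θ/); alveolar lacks voiced (/z/).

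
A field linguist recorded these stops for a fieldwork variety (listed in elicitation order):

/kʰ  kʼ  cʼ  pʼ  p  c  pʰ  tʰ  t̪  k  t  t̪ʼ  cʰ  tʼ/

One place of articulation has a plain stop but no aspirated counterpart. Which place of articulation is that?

dental

bilabial: plain /p/, aspirated /pʰ/, ejective /pʼ/.
dental: plain /t̪/, aspirated —, ejective /t̪ʼ/.
alveolar: plain /t/, aspirated /tʰ/, ejective /tʼ/.
palatal: plain /c/, aspirated /cʰ/, ejective /cʼ/.
velar: plain /k/, aspirated /kʰ/, ejective /kʼ/.
Every place of articulation has an aspirated member except dental, where /t̪ʰ/ would be expected.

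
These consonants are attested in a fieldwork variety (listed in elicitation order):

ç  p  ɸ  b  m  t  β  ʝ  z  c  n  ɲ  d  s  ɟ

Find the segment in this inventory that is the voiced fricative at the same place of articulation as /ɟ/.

/ʝ/

/ɟ/ is a voiced palatal stop.
The voiced fricative at the same place is a voiced palatal fricative — in this inventory, /ʝ/.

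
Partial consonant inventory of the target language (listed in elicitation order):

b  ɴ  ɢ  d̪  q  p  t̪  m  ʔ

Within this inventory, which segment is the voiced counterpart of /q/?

/q/ is a voiceless uvular stop.
The voiced counterpart is a voiced uvular stop — in this inventory, /ɢ/.

/ɢ/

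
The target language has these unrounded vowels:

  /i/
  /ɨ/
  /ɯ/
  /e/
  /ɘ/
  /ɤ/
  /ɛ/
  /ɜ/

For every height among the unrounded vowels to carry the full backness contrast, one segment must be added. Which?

Front: /i/ (high), /e/ (high-mid), /ɛ/ (low-mid).
Central: /ɨ/ (high), /ɘ/ (high-mid), /ɜ/ (low-mid).
Back: /ɯ/ (high), /ɤ/ (high-mid).
The low-mid row has no back member, so the gap is the low-mid back unrounded vowel /ʌ/.

/ʌ/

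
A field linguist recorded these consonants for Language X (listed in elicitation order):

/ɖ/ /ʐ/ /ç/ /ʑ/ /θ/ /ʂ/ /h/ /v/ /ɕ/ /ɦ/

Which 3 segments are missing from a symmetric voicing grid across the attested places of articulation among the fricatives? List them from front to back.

/f/, /ð/, /ʝ/

place of articulation  voiceless  voiced  
labiodental       —         v       
dental            θ         —       
retroflex         ʂ         ʐ       
alveolo-palatal   ɕ         ʑ       
palatal           ç         —       
glottal           h         ɦ       
Gaps, from front to back: labiodental lacks voiceless (/f/); dental lacks voiced (/ð/); palatal lacks voiced (/ʝ/).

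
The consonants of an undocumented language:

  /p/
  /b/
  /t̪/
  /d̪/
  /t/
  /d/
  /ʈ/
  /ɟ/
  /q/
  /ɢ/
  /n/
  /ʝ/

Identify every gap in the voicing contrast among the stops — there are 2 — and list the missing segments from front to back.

place of articulation  voiceless  voiced  
bilabial          p         b       
dental            t̪        d̪      
alveolar          t         d       
retroflex         ʈ         —       
palatal           —         ɟ       
uvular            q         ɢ       
Gaps, from front to back: retroflex lacks voiced (/ɖ/); palatal lacks voiceless (/c/).

/ɖ/, /c/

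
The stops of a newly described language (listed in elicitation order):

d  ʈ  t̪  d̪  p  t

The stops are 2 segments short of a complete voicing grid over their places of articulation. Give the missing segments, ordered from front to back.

/b/, /ɖ/

Voiceless: /p/ (bilabial), /t̪/ (dental), /t/ (alveolar), /ʈ/ (retroflex).
Voiced: /d̪/ (dental), /d/ (alveolar).
Gaps, from front to back: bilabial lacks voiced (/b/); retroflex lacks voiced (/ɖ/).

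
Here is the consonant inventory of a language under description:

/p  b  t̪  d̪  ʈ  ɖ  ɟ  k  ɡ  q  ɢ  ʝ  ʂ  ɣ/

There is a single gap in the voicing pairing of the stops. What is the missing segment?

bilabial: voiceless /p/, voiced /b/.
dental: voiceless /t̪/, voiced /d̪/.
retroflex: voiceless /ʈ/, voiced /ɖ/.
palatal: voiceless —, voiced /ɟ/.
velar: voiceless /k/, voiced /ɡ/.
uvular: voiceless /q/, voiced /ɢ/.
The palatal row has no voiceless member, so the gap is the voiceless palatal stop /c/.

/c/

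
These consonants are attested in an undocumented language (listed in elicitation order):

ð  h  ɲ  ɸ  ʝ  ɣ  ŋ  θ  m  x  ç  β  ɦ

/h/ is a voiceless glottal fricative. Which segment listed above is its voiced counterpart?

/ɦ/

The voiced counterpart is a voiced glottal fricative — in this inventory, /ɦ/.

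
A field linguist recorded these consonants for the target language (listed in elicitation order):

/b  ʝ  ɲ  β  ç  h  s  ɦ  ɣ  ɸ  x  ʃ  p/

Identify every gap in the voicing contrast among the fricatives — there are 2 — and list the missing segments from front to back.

bilabial: voiceless /ɸ/, voiced /β/.
alveolar: voiceless /s/, voiced —.
postalveolar: voiceless /ʃ/, voiced —.
palatal: voiceless /ç/, voiced /ʝ/.
velar: voiceless /x/, voiced /ɣ/.
glottal: voiceless /h/, voiced /ɦ/.
Gaps, from front to back: alveolar lacks voiced (/z/); postalveolar lacks voiced (/ʒ/).

/z/, /ʒ/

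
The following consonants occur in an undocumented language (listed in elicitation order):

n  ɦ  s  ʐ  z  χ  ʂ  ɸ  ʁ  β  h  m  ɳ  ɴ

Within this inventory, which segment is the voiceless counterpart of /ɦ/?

/h/

/ɦ/ is a voiced glottal fricative.
The voiceless counterpart is a voiceless glottal fricative — in this inventory, /h/.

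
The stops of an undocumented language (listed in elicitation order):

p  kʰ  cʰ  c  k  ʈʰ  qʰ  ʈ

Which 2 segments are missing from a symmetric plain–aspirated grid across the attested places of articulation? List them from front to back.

/pʰ/, /q/

Plain: /p/ (bilabial), /ʈ/ (retroflex), /c/ (palatal), /k/ (velar).
Aspirated: /ʈʰ/ (retroflex), /cʰ/ (palatal), /kʰ/ (velar), /qʰ/ (uvular).
Gaps, from front to back: bilabial lacks aspirated (/pʰ/); uvular lacks plain (/q/).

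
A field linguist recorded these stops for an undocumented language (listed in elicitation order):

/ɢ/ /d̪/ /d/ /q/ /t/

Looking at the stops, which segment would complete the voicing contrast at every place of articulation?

/t̪/

Voiceless: /t/ (alveolar), /q/ (uvular).
Voiced: /d̪/ (dental), /d/ (alveolar), /ɢ/ (uvular).
The dental row has no voiceless member, so the gap is the voiceless dental stop /t̪/.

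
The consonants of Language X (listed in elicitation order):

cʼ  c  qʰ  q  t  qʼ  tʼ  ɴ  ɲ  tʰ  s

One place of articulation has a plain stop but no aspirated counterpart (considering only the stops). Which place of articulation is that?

palatal

place of articulation  plain     aspirated  ejective
alveolar          t         tʰ        tʼ      
palatal           c         —         cʼ      
uvular            q         qʰ        qʼ      
Every place of articulation has an aspirated member except palatal, where /cʰ/ would be expected.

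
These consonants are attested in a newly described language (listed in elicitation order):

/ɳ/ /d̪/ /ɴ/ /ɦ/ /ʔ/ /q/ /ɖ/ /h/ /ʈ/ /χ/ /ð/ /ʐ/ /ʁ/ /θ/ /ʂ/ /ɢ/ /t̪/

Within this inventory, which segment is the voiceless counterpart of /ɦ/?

/h/

/ɦ/ is a voiced glottal fricative.
The voiceless counterpart is a voiceless glottal fricative — in this inventory, /h/.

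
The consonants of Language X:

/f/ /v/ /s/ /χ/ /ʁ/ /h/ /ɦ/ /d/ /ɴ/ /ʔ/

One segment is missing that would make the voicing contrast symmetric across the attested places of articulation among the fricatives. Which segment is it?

Voiceless: /f/ (labiodental), /s/ (alveolar), /χ/ (uvular), /h/ (glottal).
Voiced: /v/ (labiodental), /ʁ/ (uvular), /ɦ/ (glottal).
The alveolar row has no voiced member, so the gap is the voiced alveolar fricative /z/.

/z/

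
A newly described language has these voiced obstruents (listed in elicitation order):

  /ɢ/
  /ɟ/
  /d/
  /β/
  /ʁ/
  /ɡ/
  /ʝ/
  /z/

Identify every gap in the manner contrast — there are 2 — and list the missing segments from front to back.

Stop: /d/ (alveolar), /ɟ/ (palatal), /ɡ/ (velar), /ɢ/ (uvular).
Fricative: /β/ (bilabial), /z/ (alveolar), /ʝ/ (palatal), /ʁ/ (uvular).
Gaps, from front to back: bilabial lacks stop (/b/); velar lacks fricative (/ɣ/).

/b/, /ɣ/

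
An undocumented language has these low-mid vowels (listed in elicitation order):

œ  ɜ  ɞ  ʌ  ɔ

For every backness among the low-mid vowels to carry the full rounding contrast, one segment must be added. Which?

Unrounded: /ɜ/ (central), /ʌ/ (back).
Rounded: /œ/ (front), /ɞ/ (central), /ɔ/ (back).
The front row has no unrounded member, so the gap is the front unrounded vowel /ɛ/.

/ɛ/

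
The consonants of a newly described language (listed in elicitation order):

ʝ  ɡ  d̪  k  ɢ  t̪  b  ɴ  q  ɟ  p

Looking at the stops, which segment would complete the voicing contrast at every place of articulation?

/c/

bilabial: voiceless /p/, voiced /b/.
dental: voiceless /t̪/, voiced /d̪/.
palatal: voiceless —, voiced /ɟ/.
velar: voiceless /k/, voiced /ɡ/.
uvular: voiceless /q/, voiced /ɢ/.
The palatal row has no voiceless member, so the gap is the voiceless palatal stop /c/.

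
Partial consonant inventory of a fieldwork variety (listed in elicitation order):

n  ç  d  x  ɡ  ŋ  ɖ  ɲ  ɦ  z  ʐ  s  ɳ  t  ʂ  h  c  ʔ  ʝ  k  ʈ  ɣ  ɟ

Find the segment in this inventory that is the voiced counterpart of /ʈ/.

/ɖ/

/ʈ/ is a voiceless retroflex stop.
The voiced counterpart is a voiced retroflex stop — in this inventory, /ɖ/.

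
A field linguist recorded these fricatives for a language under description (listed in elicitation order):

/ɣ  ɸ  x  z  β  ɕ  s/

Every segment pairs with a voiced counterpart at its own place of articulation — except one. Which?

/ɕ/

Bilabial: /ɸ/ ~ /β/
Alveolar: /s/ ~ /z/
Velar: /x/ ~ /ɣ/
Alveolo-palatal: only /ɕ/ (voiceless); no voiced partner.
So /ɕ/ is the unpaired segment.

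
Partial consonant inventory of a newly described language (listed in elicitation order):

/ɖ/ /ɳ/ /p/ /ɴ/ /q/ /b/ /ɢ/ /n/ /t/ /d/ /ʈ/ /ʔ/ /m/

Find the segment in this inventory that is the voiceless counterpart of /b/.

/b/ is a voiced bilabial stop.
The voiceless counterpart is a voiceless bilabial stop — in this inventory, /p/.

/p/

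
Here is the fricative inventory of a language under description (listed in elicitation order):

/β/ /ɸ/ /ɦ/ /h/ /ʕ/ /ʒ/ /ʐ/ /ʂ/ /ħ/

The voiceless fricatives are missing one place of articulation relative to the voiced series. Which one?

postalveolar

place of articulation  voiceless  voiced  
bilabial          ɸ         β       
postalveolar      —         ʒ       
retroflex         ʂ         ʐ       
pharyngeal        ħ         ʕ       
glottal           h         ɦ       
Every place of articulation has a voiceless member except postalveolar, where /ʃ/ would be expected.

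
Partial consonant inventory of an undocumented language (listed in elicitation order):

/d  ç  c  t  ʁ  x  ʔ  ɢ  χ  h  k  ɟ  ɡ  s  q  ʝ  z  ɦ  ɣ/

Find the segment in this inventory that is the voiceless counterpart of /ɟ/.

/ɟ/ is a voiced palatal stop.
The voiceless counterpart is a voiceless palatal stop — in this inventory, /c/.

/c/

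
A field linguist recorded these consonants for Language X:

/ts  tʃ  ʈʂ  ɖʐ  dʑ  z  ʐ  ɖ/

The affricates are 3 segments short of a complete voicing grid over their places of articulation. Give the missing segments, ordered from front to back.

alveolar: voiceless /ts/, voiced —.
postalveolar: voiceless /tʃ/, voiced —.
retroflex: voiceless /ʈʂ/, voiced /ɖʐ/.
alveolo-palatal: voiceless —, voiced /dʑ/.
Gaps, from front to back: alveolar lacks voiced (/dz/); postalveolar lacks voiced (/dʒ/); alveolo-palatal lacks voiceless (/tɕ/).

/dz/, /dʒ/, /tɕ/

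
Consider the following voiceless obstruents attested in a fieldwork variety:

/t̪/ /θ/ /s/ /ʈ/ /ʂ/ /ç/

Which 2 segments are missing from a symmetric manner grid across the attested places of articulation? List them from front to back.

/t/, /c/

Stop: /t̪/ (dental), /ʈ/ (retroflex).
Fricative: /θ/ (dental), /s/ (alveolar), /ʂ/ (retroflex), /ç/ (palatal).
Gaps, from front to back: alveolar lacks stop (/t/); palatal lacks stop (/c/).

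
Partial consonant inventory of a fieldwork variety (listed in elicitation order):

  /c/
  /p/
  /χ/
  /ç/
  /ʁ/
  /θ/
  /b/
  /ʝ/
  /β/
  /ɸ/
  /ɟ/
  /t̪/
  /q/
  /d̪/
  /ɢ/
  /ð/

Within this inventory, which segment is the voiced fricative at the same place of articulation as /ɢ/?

/ʁ/

/ɢ/ is a voiced uvular stop.
The voiced fricative at the same place is a voiced uvular fricative — in this inventory, /ʁ/.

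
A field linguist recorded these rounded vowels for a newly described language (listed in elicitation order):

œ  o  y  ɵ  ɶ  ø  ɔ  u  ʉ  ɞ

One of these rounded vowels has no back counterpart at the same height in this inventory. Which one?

High: /y/ ~ /ʉ/ ~ /u/
High-mid: /ø/ ~ /ɵ/ ~ /o/
Low-mid: /œ/ ~ /ɞ/ ~ /ɔ/
Low: only /ɶ/ (front); no back partner.
So /ɶ/ is the unpaired segment.

/ɶ/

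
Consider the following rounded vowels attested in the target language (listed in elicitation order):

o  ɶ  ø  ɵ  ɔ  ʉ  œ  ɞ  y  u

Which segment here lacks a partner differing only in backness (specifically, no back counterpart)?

/ɶ/

High: /y/ ~ /ʉ/ ~ /u/
High-mid: /ø/ ~ /ɵ/ ~ /o/
Low-mid: /œ/ ~ /ɞ/ ~ /ɔ/
Low: only /ɶ/ (front); no back partner.
So /ɶ/ is the unpaired segment.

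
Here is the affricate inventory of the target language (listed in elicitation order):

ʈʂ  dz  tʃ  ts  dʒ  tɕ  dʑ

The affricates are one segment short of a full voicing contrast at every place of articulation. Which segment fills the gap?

/ɖʐ/

Voiceless: /ts/ (alveolar), /tʃ/ (postalveolar), /ʈʂ/ (retroflex), /tɕ/ (alveolo-palatal).
Voiced: /dz/ (alveolar), /dʒ/ (postalveolar), /dʑ/ (alveolo-palatal).
The retroflex row has no voiced member, so the gap is the voiced retroflex affricate /ɖʐ/.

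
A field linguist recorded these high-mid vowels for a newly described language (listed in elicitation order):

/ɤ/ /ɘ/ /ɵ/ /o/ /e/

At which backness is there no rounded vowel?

front

Unrounded: /e/ (front), /ɘ/ (central), /ɤ/ (back).
Rounded: /ɵ/ (central), /o/ (back).
Every backness has a rounded member except front, where /ø/ would be expected.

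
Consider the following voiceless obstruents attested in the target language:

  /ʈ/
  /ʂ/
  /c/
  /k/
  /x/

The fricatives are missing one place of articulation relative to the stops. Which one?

palatal

retroflex: stop /ʈ/, fricative /ʂ/.
palatal: stop /c/, fricative —.
velar: stop /k/, fricative /x/.
Every place of articulation has a fricative member except palatal, where /ç/ would be expected.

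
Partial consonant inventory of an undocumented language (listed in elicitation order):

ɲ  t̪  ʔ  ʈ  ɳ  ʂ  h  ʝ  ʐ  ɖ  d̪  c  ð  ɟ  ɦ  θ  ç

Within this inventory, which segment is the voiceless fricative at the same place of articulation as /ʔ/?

/ʔ/ is a voiceless glottal stop.
The voiceless fricative at the same place is a voiceless glottal fricative — in this inventory, /h/.

/h/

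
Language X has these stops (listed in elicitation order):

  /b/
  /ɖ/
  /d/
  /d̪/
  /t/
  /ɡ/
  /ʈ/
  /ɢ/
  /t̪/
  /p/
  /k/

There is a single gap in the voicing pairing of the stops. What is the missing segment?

/q/

Voiceless: /p/ (bilabial), /t̪/ (dental), /t/ (alveolar), /ʈ/ (retroflex), /k/ (velar).
Voiced: /b/ (bilabial), /d̪/ (dental), /d/ (alveolar), /ɖ/ (retroflex), /ɡ/ (velar), /ɢ/ (uvular).
The uvular row has no voiceless member, so the gap is the voiceless uvular stop /q/.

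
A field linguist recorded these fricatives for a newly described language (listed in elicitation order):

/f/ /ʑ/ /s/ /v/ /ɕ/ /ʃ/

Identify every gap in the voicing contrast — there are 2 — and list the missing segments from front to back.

Voiceless: /f/ (labiodental), /s/ (alveolar), /ʃ/ (postalveolar), /ɕ/ (alveolo-palatal).
Voiced: /v/ (labiodental), /ʑ/ (alveolo-palatal).
Gaps, from front to back: alveolar lacks voiced (/z/); postalveolar lacks voiced (/ʒ/).

/z/, /ʒ/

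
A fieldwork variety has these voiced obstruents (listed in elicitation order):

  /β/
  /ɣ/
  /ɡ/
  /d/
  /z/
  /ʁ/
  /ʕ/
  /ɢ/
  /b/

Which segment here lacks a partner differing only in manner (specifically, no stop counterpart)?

Bilabial: /b/ ~ /β/
Alveolar: /d/ ~ /z/
Velar: /ɡ/ ~ /ɣ/
Uvular: /ɢ/ ~ /ʁ/
Pharyngeal: only /ʕ/ (fricative); no stop partner.
So /ʕ/ is the unpaired segment.

/ʕ/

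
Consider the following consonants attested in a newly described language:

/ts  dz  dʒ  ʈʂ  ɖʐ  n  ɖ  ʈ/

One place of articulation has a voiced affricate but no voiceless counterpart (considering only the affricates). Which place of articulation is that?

postalveolar

Voiceless: /ts/ (alveolar), /ʈʂ/ (retroflex).
Voiced: /dz/ (alveolar), /dʒ/ (postalveolar), /ɖʐ/ (retroflex).
Every place of articulation has a voiceless member except postalveolar, where /tʃ/ would be expected.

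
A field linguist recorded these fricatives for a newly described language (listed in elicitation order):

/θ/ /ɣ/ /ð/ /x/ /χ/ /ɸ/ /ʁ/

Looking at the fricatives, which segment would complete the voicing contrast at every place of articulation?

place of articulation  voiceless  voiced  
bilabial          ɸ         —       
dental            θ         ð       
velar             x         ɣ       
uvular            χ         ʁ       
The bilabial row has no voiced member, so the gap is the voiced bilabial fricative /β/.

/β/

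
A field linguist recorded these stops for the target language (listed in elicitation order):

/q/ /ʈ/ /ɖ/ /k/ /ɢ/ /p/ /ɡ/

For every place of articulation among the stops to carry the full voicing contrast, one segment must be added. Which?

bilabial: voiceless /p/, voiced —.
retroflex: voiceless /ʈ/, voiced /ɖ/.
velar: voiceless /k/, voiced /ɡ/.
uvular: voiceless /q/, voiced /ɢ/.
The bilabial row has no voiced member, so the gap is the voiced bilabial stop /b/.

/b/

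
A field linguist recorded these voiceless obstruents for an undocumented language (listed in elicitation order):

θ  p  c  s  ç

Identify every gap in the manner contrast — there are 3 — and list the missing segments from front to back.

/ɸ/, /t̪/, /t/

place of articulation  stop      fricative
bilabial          p         —       
dental            —         θ       
alveolar          —         s       
palatal           c         ç       
Gaps, from front to back: bilabial lacks fricative (/ɸ/); dental lacks stop (/t̪/); alveolar lacks stop (/t/).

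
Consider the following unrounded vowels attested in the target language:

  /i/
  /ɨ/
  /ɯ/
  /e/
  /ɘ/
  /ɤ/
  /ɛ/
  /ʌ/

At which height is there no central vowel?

Front: /i/ (high), /e/ (high-mid), /ɛ/ (low-mid).
Central: /ɨ/ (high), /ɘ/ (high-mid).
Back: /ɯ/ (high), /ɤ/ (high-mid), /ʌ/ (low-mid).
Every height has a central member except low-mid, where /ɜ/ would be expected.

low-mid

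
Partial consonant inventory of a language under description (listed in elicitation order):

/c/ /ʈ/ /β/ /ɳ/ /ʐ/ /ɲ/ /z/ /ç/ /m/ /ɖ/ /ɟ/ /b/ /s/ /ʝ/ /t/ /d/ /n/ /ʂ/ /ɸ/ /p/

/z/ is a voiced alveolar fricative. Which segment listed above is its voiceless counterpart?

/s/

The voiceless counterpart is a voiceless alveolar fricative — in this inventory, /s/.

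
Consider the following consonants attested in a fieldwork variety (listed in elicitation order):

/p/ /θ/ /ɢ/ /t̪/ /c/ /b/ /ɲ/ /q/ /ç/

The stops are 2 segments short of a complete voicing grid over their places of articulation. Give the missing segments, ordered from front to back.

/d̪/, /ɟ/

place of articulation  voiceless  voiced  
bilabial          p         b       
dental            t̪        —       
palatal           c         —       
uvular            q         ɢ       
Gaps, from front to back: dental lacks voiced (/d̪/); palatal lacks voiced (/ɟ/).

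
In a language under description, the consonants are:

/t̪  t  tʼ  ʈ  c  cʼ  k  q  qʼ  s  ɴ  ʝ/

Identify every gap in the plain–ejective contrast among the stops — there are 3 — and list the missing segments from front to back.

Plain: /t̪/ (dental), /t/ (alveolar), /ʈ/ (retroflex), /c/ (palatal), /k/ (velar), /q/ (uvular).
Ejective: /tʼ/ (alveolar), /cʼ/ (palatal), /qʼ/ (uvular).
Gaps, from front to back: dental lacks ejective (/t̪ʼ/); retroflex lacks ejective (/ʈʼ/); velar lacks ejective (/kʼ/).

/t̪ʼ/, /ʈʼ/, /kʼ/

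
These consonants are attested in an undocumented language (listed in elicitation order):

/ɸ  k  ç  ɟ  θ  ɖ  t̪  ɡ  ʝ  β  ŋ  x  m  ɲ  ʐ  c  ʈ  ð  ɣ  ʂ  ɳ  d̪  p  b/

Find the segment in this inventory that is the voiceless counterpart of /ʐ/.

/ʂ/

/ʐ/ is a voiced retroflex fricative.
The voiceless counterpart is a voiceless retroflex fricative — in this inventory, /ʂ/.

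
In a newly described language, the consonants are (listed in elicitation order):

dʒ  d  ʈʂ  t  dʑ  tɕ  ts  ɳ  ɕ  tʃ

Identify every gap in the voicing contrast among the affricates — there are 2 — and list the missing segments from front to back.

alveolar: voiceless /ts/, voiced —.
postalveolar: voiceless /tʃ/, voiced /dʒ/.
retroflex: voiceless /ʈʂ/, voiced —.
alveolo-palatal: voiceless /tɕ/, voiced /dʑ/.
Gaps, from front to back: alveolar lacks voiced (/dz/); retroflex lacks voiced (/ɖʐ/).

/dz/, /ɖʐ/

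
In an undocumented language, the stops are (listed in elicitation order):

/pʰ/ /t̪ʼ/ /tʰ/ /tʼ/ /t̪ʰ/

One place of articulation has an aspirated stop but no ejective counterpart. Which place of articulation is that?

Aspirated: /pʰ/ (bilabial), /t̪ʰ/ (dental), /tʰ/ (alveolar).
Ejective: /t̪ʼ/ (dental), /tʼ/ (alveolar).
Every place of articulation has an ejective member except bilabial, where /pʼ/ would be expected.

bilabial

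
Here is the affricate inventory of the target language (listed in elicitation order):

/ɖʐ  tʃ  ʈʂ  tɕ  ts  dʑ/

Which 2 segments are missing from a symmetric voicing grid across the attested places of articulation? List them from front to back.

alveolar: voiceless /ts/, voiced —.
postalveolar: voiceless /tʃ/, voiced —.
retroflex: voiceless /ʈʂ/, voiced /ɖʐ/.
alveolo-palatal: voiceless /tɕ/, voiced /dʑ/.
Gaps, from front to back: alveolar lacks voiced (/dz/); postalveolar lacks voiced (/dʒ/).

/dz/, /dʒ/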